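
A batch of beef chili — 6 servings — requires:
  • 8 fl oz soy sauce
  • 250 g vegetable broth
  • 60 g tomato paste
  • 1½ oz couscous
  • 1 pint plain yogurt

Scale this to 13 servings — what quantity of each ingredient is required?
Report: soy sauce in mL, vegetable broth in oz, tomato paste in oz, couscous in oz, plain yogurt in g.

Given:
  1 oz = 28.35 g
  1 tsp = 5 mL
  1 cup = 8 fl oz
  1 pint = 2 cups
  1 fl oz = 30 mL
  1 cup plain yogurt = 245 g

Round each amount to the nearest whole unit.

soy sauce: 520 mL; vegetable broth: 19 oz; tomato paste: 5 oz; couscous: 3 oz; plain yogurt: 1062 g

Scaling factor: 13/6.
soy sauce: 8 fl oz × 13/6 × 30 mL/fl oz = 520 mL
vegetable broth: 250 g × 13/6 ÷ 28.35 g/oz ≈ 19 oz
tomato paste: 60 g × 13/6 ÷ 28.35 g/oz ≈ 5 oz
couscous: 1.5 oz × 13/6 ≈ 3 oz
plain yogurt: 1 pint × 13/6 × 2 cup/pint × 245 g/cup ≈ 1062 g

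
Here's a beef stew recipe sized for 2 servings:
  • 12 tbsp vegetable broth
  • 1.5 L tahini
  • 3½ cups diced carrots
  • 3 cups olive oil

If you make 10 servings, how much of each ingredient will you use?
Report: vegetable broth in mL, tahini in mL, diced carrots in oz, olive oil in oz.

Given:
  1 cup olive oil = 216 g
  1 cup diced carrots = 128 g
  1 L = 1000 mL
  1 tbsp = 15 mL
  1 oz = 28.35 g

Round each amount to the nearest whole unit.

Scaling factor: 10/2 = 5.
vegetable broth: 12 tbsp × 5 × 15 mL/tbsp = 900 mL
tahini: 1.5 L × 5 × 1000 mL/L = 7500 mL
diced carrots: 3.5 cup × 5 × 128 g/cup ÷ 28.35 g/oz ≈ 79 oz
olive oil: 3 cup × 5 × 216 g/cup ÷ 28.35 g/oz ≈ 114 oz

vegetable broth: 900 mL; tahini: 7500 mL; diced carrots: 79 oz; olive oil: 114 oz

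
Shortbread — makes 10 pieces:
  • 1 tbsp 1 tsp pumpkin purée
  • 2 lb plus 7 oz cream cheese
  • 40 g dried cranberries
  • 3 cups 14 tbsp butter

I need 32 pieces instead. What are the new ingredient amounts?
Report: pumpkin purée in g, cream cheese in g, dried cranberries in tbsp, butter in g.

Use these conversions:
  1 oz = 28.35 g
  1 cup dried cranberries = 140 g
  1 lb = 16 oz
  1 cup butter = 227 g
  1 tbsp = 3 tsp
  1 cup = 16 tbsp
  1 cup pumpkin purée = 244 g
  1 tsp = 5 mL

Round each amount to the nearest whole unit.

pumpkin purée: 65 g; cream cheese: 3538 g; dried cranberries: 15 tbsp; butter: 2815 g

Scaling factor: 32/10 = 16/5 = 3.2.
pumpkin purée: (1 tbsp + 1 tsp = 4/3 tbsp) × 16/5 ÷ 16 tbsp/cup × 244 g/cup ≈ 65 g
cream cheese: (2 lb + 7 oz = 2.4375 lb) × 16/5 × 16 oz/lb × 28.35 g/oz ≈ 3538 g
dried cranberries: 40 g × 16/5 ÷ 140 g/cup × 16 tbsp/cup ≈ 15 tbsp
butter: (3 cup + 14 tbsp = 3.875 cup) × 16/5 × 227 g/cup ≈ 2815 g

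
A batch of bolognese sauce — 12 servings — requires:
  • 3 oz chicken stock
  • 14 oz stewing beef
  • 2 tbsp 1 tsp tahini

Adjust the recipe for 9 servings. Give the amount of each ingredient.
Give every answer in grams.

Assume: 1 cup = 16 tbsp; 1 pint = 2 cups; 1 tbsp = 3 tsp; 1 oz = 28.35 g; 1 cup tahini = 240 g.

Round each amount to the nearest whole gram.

Scaling factor: 9/12 = 3/4 = 0.75.
chicken stock: 3 oz × 3/4 × 28.35 g/oz ≈ 64 g
stewing beef: 14 oz × 3/4 × 28.35 g/oz ≈ 298 g
tahini: (2 tbsp + 1 tsp = 7/3 tbsp) × 3/4 ÷ 16 tbsp/cup × 240 g/cup ≈ 26 g

chicken stock: 64 g; stewing beef: 298 g; tahini: 26 g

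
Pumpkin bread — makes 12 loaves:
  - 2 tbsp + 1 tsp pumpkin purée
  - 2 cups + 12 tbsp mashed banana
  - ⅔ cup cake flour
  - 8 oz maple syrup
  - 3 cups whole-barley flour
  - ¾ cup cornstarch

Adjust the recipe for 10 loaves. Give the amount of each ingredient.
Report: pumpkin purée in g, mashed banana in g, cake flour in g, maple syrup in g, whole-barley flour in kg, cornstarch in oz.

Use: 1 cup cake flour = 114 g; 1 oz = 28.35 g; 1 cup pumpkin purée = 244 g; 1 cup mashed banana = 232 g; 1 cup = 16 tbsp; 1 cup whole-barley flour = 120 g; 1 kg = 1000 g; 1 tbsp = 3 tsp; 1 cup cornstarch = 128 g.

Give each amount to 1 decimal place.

Scaling factor: 10/12 = 5/6.
pumpkin purée: (2 tbsp + 1 tsp = 7/3 tbsp) × 5/6 ÷ 16 tbsp/cup × 244 g/cup ≈ 29.7 g
mashed banana: (2 cup + 12 tbsp = 2.75 cup) × 5/6 × 232 g/cup ≈ 531.7 g
cake flour: 2/3 cup × 5/6 × 114 g/cup ≈ 63.3 g
maple syrup: 8 oz × 5/6 × 28.35 g/oz = 189.0 g
whole-barley flour: 3 cup × 5/6 × 120 g/cup ÷ 1000 g/kg = 0.3 kg
cornstarch: 0.75 cup × 5/6 × 128 g/cup ÷ 28.35 g/oz ≈ 2.8 oz

pumpkin purée: 29.7 g; mashed banana: 531.7 g; cake flour: 63.3 g; maple syrup: 189.0 g; whole-barley flour: 0.3 kg; cornstarch: 2.8 oz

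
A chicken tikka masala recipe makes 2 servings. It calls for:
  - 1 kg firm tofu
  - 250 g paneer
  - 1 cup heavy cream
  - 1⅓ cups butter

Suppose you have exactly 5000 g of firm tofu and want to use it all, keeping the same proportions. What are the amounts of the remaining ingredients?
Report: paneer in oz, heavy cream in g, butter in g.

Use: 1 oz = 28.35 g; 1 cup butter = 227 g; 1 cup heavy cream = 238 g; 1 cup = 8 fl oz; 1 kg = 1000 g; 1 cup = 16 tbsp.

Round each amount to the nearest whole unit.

paneer: 44 oz; heavy cream: 1190 g; butter: 1513 g

The original recipe has 1000 g of firm tofu, so the scaling factor is 5000 ÷ 1000 = 5.
paneer: 250 g × 5 ÷ 28.35 g/oz ≈ 44 oz
heavy cream: 1 cup × 5 × 238 g/cup = 1190 g
butter: 4/3 cup × 5 × 227 g/cup ≈ 1513 g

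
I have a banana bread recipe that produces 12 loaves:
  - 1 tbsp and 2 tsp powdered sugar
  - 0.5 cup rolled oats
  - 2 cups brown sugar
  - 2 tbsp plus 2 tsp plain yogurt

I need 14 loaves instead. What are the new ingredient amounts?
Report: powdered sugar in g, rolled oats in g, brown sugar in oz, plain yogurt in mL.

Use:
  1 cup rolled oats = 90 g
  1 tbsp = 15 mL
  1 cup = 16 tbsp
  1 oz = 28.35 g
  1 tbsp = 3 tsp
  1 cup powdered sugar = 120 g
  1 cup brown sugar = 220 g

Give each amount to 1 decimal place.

Scaling factor: 14/12 = 7/6.
powdered sugar: (1 tbsp + 2 tsp = 5/3 tbsp) × 7/6 ÷ 16 tbsp/cup × 120 g/cup ≈ 14.6 g
rolled oats: 0.5 cup × 7/6 × 90 g/cup = 52.5 g
brown sugar: 2 cup × 7/6 × 220 g/cup ÷ 28.35 g/oz ≈ 18.1 oz
plain yogurt: (2 tbsp + 2 tsp = 8/3 tbsp) × 7/6 × 15 mL/tbsp ≈ 46.7 mL

powdered sugar: 14.6 g; rolled oats: 52.5 g; brown sugar: 18.1 oz; plain yogurt: 46.7 mL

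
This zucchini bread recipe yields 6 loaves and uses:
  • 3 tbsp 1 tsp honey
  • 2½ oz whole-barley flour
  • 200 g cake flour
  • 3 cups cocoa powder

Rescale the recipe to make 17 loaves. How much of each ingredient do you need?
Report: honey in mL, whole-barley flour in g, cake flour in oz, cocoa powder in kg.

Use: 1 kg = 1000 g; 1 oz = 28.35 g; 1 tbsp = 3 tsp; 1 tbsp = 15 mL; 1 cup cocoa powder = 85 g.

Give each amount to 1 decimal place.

Scaling factor: 17/6.
honey: (3 tbsp + 1 tsp = 10/3 tbsp) × 17/6 × 15 mL/tbsp ≈ 141.7 mL
whole-barley flour: 2.5 oz × 17/6 × 28.35 g/oz ≈ 200.8 g
cake flour: 200 g × 17/6 ÷ 28.35 g/oz ≈ 20.0 oz
cocoa powder: 3 cup × 17/6 × 85 g/cup ÷ 1000 g/kg ≈ 0.7 kg

honey: 141.7 mL; whole-barley flour: 200.8 g; cake flour: 20.0 oz; cocoa powder: 0.7 kg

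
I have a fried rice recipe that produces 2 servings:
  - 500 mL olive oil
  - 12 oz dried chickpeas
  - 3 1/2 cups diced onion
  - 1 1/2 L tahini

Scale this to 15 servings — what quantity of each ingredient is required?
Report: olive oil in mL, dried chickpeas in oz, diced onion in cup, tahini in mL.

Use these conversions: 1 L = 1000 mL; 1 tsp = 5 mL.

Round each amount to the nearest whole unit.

olive oil: 3750 mL; dried chickpeas: 90 oz; diced onion: 26 cup; tahini: 11250 mL

Scaling factor: 15/2 = 7.5.
olive oil: 500 mL × 15/2 = 3750 mL
dried chickpeas: 12 oz × 15/2 = 90 oz
diced onion: 3.5 cup × 15/2 ≈ 26 cup
tahini: 1.5 L × 15/2 × 1000 mL/L = 11250 mL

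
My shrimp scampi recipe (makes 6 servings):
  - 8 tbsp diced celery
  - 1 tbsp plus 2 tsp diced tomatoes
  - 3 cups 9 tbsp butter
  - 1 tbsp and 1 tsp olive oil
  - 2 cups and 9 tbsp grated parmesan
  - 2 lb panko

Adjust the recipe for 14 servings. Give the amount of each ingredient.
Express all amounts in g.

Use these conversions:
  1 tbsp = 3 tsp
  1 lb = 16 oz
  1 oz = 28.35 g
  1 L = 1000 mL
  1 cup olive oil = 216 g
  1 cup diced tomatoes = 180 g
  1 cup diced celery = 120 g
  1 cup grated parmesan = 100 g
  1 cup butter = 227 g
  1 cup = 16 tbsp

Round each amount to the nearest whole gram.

Scaling factor: 14/6 = 7/3.
diced celery: 8 tbsp × 7/3 ÷ 16 tbsp/cup × 120 g/cup = 140 g
diced tomatoes: (1 tbsp + 2 tsp = 5/3 tbsp) × 7/3 ÷ 16 tbsp/cup × 180 g/cup ≈ 44 g
butter: (3 cup + 9 tbsp = 3.5625 cup) × 7/3 × 227 g/cup ≈ 1887 g
olive oil: (1 tbsp + 1 tsp = 4/3 tbsp) × 7/3 ÷ 16 tbsp/cup × 216 g/cup = 42 g
grated parmesan: (2 cup + 9 tbsp = 2.5625 cup) × 7/3 × 100 g/cup ≈ 598 g
panko: 2 lb × 7/3 × 16 oz/lb × 28.35 g/oz ≈ 2117 g

diced celery: 140 g; diced tomatoes: 44 g; butter: 1887 g; olive oil: 42 g; grated parmesan: 598 g; panko: 2117 g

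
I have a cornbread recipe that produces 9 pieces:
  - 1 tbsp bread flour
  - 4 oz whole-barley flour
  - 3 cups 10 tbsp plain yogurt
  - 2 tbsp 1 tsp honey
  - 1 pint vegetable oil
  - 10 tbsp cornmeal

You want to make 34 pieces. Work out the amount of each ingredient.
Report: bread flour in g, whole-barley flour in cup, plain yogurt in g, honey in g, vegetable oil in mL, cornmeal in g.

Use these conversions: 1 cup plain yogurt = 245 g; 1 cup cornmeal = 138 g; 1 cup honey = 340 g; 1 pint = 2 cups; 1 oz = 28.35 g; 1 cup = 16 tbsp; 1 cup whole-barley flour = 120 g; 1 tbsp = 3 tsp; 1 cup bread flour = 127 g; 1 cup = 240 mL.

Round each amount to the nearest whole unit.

bread flour: 30 g; whole-barley flour: 4 cup; plain yogurt: 3355 g; honey: 187 g; vegetable oil: 1813 mL; cornmeal: 326 g

Scaling factor: 34/9.
bread flour: 1 tbsp × 34/9 ÷ 16 tbsp/cup × 127 g/cup ≈ 30 g
whole-barley flour: 4 oz × 34/9 × 28.35 g/oz ÷ 120 g/cup ≈ 4 cup
plain yogurt: (3 cup + 10 tbsp = 3.625 cup) × 34/9 × 245 g/cup ≈ 3355 g
honey: (2 tbsp + 1 tsp = 7/3 tbsp) × 34/9 ÷ 16 tbsp/cup × 340 g/cup ≈ 187 g
vegetable oil: 1 pint × 34/9 × 2 cup/pint × 240 mL/cup ≈ 1813 mL
cornmeal: 10 tbsp × 34/9 ÷ 16 tbsp/cup × 138 g/cup ≈ 326 g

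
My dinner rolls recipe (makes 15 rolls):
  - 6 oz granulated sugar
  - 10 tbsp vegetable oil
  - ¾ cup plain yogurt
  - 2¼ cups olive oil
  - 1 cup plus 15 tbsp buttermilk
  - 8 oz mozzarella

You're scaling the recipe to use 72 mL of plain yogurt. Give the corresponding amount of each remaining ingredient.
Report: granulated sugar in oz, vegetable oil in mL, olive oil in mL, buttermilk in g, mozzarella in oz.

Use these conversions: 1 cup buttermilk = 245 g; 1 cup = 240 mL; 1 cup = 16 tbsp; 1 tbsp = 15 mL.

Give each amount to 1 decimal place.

The original recipe has 180 mL of plain yogurt, so the scaling factor is 72 ÷ 180 = 2/5 = 0.4.
granulated sugar: 6 oz × 2/5 = 2.4 oz
vegetable oil: 10 tbsp × 2/5 × 15 mL/tbsp = 60.0 mL
olive oil: 2.25 cup × 2/5 × 240 mL/cup = 216.0 mL
buttermilk: (1 cup + 15 tbsp = 1.9375 cup) × 2/5 × 245 g/cup ≈ 189.9 g
mozzarella: 8 oz × 2/5 = 3.2 oz

granulated sugar: 2.4 oz; vegetable oil: 60.0 mL; olive oil: 216.0 mL; buttermilk: 189.9 g; mozzarella: 3.2 oz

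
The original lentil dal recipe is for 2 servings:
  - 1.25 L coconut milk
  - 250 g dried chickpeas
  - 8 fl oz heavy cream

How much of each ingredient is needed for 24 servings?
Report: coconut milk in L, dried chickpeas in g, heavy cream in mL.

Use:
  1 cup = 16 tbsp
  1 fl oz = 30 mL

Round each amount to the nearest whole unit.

coconut milk: 15 L; dried chickpeas: 3000 g; heavy cream: 2880 mL

Scaling factor: 24/2 = 12.
coconut milk: 1.25 L × 12 = 15 L
dried chickpeas: 250 g × 12 = 3000 g
heavy cream: 8 fl oz × 12 × 30 mL/fl oz = 2880 mL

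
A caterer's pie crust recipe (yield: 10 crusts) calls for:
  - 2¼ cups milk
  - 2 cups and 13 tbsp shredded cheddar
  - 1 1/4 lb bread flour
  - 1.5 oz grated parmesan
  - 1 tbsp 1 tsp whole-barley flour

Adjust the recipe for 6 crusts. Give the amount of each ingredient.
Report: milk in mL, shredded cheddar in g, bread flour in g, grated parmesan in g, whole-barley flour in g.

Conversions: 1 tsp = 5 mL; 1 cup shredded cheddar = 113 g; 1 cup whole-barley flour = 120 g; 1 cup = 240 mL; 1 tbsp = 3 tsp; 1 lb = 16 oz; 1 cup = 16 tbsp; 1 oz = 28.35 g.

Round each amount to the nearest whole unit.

milk: 324 mL; shredded cheddar: 191 g; bread flour: 340 g; grated parmesan: 26 g; whole-barley flour: 6 g

Scaling factor: 6/10 = 3/5 = 0.6.
milk: 2.25 cup × 3/5 × 240 mL/cup = 324 mL
shredded cheddar: (2 cup + 13 tbsp = 2.8125 cup) × 3/5 × 113 g/cup ≈ 191 g
bread flour: 1.25 lb × 3/5 × 16 oz/lb × 28.35 g/oz ≈ 340 g
grated parmesan: 1.5 oz × 3/5 × 28.35 g/oz ≈ 26 g
whole-barley flour: (1 tbsp + 1 tsp = 4/3 tbsp) × 3/5 ÷ 16 tbsp/cup × 120 g/cup = 6 g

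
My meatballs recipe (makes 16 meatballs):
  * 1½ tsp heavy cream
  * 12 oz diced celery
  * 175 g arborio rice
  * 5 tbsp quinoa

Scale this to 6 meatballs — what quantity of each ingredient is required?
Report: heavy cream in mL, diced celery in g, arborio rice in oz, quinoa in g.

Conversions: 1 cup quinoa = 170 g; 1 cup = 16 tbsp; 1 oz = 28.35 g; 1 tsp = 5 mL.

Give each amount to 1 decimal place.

Scaling factor: 6/16 = 3/8 = 0.375.
heavy cream: 1.5 tsp × 3/8 × 5 mL/tsp ≈ 2.8 mL
diced celery: 12 oz × 3/8 × 28.35 g/oz ≈ 127.6 g
arborio rice: 175 g × 3/8 ÷ 28.35 g/oz ≈ 2.3 oz
quinoa: 5 tbsp × 3/8 ÷ 16 tbsp/cup × 170 g/cup ≈ 19.9 g

heavy cream: 2.8 mL; diced celery: 127.6 g; arborio rice: 2.3 oz; quinoa: 19.9 g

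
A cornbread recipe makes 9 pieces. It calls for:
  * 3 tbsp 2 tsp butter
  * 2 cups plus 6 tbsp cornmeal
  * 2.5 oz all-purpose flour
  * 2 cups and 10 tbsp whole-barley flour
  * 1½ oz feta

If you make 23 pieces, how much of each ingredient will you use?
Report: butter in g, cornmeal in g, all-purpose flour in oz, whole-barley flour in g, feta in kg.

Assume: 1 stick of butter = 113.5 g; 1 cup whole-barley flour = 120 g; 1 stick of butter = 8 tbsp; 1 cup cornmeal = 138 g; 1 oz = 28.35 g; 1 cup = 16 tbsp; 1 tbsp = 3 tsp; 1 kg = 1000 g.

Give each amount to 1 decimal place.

Scaling factor: 23/9.
butter: (3 tbsp + 2 tsp = 11/3 tbsp) × 23/9 ÷ 8 tbsp/stick × 113.5 g/stick ≈ 132.9 g
cornmeal: (2 cup + 6 tbsp = 2.375 cup) × 23/9 × 138 g/cup ≈ 837.6 g
all-purpose flour: 2.5 oz × 23/9 ≈ 6.4 oz
whole-barley flour: (2 cup + 10 tbsp = 2.625 cup) × 23/9 × 120 g/cup = 805.0 g
feta: 1.5 oz × 23/9 × 28.35 g/oz ÷ 1000 g/kg ≈ 0.1 kg

butter: 132.9 g; cornmeal: 837.6 g; all-purpose flour: 6.4 oz; whole-barley flour: 805.0 g; feta: 0.1 kg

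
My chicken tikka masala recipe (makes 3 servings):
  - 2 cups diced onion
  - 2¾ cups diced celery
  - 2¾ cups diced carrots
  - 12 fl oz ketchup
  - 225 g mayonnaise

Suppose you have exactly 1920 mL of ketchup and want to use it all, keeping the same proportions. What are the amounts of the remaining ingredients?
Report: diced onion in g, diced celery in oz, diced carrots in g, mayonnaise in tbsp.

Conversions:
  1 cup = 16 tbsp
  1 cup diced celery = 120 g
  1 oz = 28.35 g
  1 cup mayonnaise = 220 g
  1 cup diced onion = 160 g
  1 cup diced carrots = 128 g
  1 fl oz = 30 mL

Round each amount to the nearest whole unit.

diced onion: 1707 g; diced celery: 62 oz; diced carrots: 1877 g; mayonnaise: 87 tbsp

The original recipe has 360 mL of ketchup, so the scaling factor is 1920 ÷ 360 = 16/3.
diced onion: 2 cup × 16/3 × 160 g/cup ≈ 1707 g
diced celery: 2.75 cup × 16/3 × 120 g/cup ÷ 28.35 g/oz ≈ 62 oz
diced carrots: 2.75 cup × 16/3 × 128 g/cup ≈ 1877 g
mayonnaise: 225 g × 16/3 ÷ 220 g/cup × 16 tbsp/cup ≈ 87 tbsp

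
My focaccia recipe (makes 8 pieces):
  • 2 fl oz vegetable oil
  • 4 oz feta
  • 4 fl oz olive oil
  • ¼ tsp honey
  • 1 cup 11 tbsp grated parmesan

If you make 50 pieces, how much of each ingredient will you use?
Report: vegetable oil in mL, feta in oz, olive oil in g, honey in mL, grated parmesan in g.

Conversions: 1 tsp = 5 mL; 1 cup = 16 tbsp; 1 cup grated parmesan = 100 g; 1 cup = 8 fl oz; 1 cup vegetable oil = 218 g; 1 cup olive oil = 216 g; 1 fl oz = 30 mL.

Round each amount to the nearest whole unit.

Scaling factor: 50/8 = 25/4 = 6.25.
vegetable oil: 2 fl oz × 25/4 × 30 mL/fl oz = 375 mL
feta: 4 oz × 25/4 = 25 oz
olive oil: 4 fl oz × 25/4 ÷ 8 fl oz/cup × 216 g/cup = 675 g
honey: 0.25 tsp × 25/4 × 5 mL/tsp ≈ 8 mL
grated parmesan: (1 cup + 11 tbsp = 1.6875 cup) × 25/4 × 100 g/cup ≈ 1055 g

vegetable oil: 375 mL; feta: 25 oz; olive oil: 675 g; honey: 8 mL; grated parmesan: 1055 g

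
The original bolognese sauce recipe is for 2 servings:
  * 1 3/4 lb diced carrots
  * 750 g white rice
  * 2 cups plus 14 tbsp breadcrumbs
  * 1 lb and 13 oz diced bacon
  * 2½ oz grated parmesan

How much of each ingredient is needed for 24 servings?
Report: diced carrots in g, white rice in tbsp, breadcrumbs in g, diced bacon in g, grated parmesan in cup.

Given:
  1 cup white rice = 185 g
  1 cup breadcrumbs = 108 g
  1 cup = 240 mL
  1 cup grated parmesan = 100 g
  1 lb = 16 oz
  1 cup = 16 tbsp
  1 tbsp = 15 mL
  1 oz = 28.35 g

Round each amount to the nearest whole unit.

Scaling factor: 24/2 = 12.
diced carrots: 1.75 lb × 12 × 16 oz/lb × 28.35 g/oz ≈ 9526 g
white rice: 750 g × 12 ÷ 185 g/cup × 16 tbsp/cup ≈ 778 tbsp
breadcrumbs: (2 cup + 14 tbsp = 2.875 cup) × 12 × 108 g/cup = 3726 g
diced bacon: (1 lb + 13 oz = 1.8125 lb) × 12 × 16 oz/lb × 28.35 g/oz ≈ 9866 g
grated parmesan: 2.5 oz × 12 × 28.35 g/oz ÷ 100 g/cup ≈ 9 cup

diced carrots: 9526 g; white rice: 778 tbsp; breadcrumbs: 3726 g; diced bacon: 9866 g; grated parmesan: 9 cup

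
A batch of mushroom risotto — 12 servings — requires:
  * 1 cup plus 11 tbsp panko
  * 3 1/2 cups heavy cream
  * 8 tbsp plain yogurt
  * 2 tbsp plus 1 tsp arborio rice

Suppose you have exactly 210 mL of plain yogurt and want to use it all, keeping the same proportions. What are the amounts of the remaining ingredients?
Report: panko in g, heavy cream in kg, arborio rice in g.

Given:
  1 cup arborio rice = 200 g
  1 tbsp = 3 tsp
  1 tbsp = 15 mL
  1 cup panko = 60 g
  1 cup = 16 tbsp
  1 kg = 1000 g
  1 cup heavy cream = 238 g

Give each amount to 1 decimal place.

panko: 177.2 g; heavy cream: 1.5 kg; arborio rice: 51.0 g

The original recipe has 120 mL of plain yogurt, so the scaling factor is 210 ÷ 120 = 7/4 = 1.75.
panko: (1 cup + 11 tbsp = 1.6875 cup) × 7/4 × 60 g/cup ≈ 177.2 g
heavy cream: 3.5 cup × 7/4 × 238 g/cup ÷ 1000 g/kg ≈ 1.5 kg
arborio rice: (2 tbsp + 1 tsp = 7/3 tbsp) × 7/4 ÷ 16 tbsp/cup × 200 g/cup ≈ 51.0 g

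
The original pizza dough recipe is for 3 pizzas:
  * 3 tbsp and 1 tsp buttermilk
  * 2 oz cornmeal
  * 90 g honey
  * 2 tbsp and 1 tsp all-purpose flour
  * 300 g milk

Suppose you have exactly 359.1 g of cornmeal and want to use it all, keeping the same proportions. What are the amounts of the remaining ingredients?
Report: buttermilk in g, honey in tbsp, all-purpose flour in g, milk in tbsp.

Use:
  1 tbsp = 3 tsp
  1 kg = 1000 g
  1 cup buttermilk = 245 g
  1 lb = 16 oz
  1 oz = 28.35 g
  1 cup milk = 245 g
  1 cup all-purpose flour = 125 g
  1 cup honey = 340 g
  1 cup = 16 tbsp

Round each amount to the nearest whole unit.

buttermilk: 323 g; honey: 27 tbsp; all-purpose flour: 115 g; milk: 124 tbsp

The original recipe has 56.7 g of cornmeal, so the scaling factor is 359.1 ÷ 56.7 = 19/3.
buttermilk: (3 tbsp + 1 tsp = 10/3 tbsp) × 19/3 ÷ 16 tbsp/cup × 245 g/cup ≈ 323 g
honey: 90 g × 19/3 ÷ 340 g/cup × 16 tbsp/cup ≈ 27 tbsp
all-purpose flour: (2 tbsp + 1 tsp = 7/3 tbsp) × 19/3 ÷ 16 tbsp/cup × 125 g/cup ≈ 115 g
milk: 300 g × 19/3 ÷ 245 g/cup × 16 tbsp/cup ≈ 124 tbsp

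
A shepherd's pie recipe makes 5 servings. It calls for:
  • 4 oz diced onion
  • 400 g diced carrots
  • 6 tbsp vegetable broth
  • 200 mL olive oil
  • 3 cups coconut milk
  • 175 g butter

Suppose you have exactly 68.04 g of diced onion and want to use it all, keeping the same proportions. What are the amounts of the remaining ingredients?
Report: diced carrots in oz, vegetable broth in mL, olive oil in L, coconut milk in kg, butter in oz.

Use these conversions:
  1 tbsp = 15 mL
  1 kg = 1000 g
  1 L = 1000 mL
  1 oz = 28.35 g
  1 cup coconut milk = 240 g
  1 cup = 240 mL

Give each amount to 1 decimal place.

The original recipe has 113.4 g of diced onion, so the scaling factor is 68.04 ÷ 113.4 = 3/5 = 0.6.
diced carrots: 400 g × 3/5 ÷ 28.35 g/oz ≈ 8.5 oz
vegetable broth: 6 tbsp × 3/5 × 15 mL/tbsp = 54.0 mL
olive oil: 200 mL × 3/5 ÷ 1000 mL/L ≈ 0.1 L
coconut milk: 3 cup × 3/5 × 240 g/cup ÷ 1000 g/kg ≈ 0.4 kg
butter: 175 g × 3/5 ÷ 28.35 g/oz ≈ 3.7 oz

diced carrots: 8.5 oz; vegetable broth: 54.0 mL; olive oil: 0.1 L; coconut milk: 0.4 kg; butter: 3.7 oz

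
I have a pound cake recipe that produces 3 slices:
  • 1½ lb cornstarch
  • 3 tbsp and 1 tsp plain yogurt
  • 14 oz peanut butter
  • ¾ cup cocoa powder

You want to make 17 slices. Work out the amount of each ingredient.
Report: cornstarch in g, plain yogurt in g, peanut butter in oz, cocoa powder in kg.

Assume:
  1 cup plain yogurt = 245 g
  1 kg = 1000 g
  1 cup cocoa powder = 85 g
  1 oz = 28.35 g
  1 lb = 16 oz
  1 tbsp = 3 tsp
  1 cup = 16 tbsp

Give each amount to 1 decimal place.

Scaling factor: 17/3.
cornstarch: 1.5 lb × 17/3 × 16 oz/lb × 28.35 g/oz = 3855.6 g
plain yogurt: (3 tbsp + 1 tsp = 10/3 tbsp) × 17/3 ÷ 16 tbsp/cup × 245 g/cup ≈ 289.2 g
peanut butter: 14 oz × 17/3 ≈ 79.3 oz
cocoa powder: 0.75 cup × 17/3 × 85 g/cup ÷ 1000 g/kg ≈ 0.4 kg

cornstarch: 3855.6 g; plain yogurt: 289.2 g; peanut butter: 79.3 oz; cocoa powder: 0.4 kg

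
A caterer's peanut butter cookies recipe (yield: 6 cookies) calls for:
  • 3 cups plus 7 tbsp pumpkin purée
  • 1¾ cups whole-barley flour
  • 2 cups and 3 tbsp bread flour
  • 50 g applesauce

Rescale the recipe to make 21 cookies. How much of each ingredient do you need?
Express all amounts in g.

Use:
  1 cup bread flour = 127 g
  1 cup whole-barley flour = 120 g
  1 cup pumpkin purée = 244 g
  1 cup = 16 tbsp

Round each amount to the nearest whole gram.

pumpkin purée: 2936 g; whole-barley flour: 735 g; bread flour: 972 g; applesauce: 175 g

Scaling factor: 21/6 = 7/2 = 3.5.
pumpkin purée: (3 cup + 7 tbsp = 3.4375 cup) × 7/2 × 244 g/cup ≈ 2936 g
whole-barley flour: 1.75 cup × 7/2 × 120 g/cup = 735 g
bread flour: (2 cup + 3 tbsp = 2.1875 cup) × 7/2 × 127 g/cup ≈ 972 g
applesauce: 50 g × 7/2 = 175 g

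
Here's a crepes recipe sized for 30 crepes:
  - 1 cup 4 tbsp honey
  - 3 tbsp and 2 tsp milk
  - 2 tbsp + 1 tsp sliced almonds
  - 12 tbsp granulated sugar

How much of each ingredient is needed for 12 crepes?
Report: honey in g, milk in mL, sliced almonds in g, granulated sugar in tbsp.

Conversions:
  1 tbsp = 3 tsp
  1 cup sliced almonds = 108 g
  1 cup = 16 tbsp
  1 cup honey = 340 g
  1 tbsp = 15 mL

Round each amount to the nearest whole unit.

Scaling factor: 12/30 = 2/5 = 0.4.
honey: (1 cup + 4 tbsp = 1.25 cup) × 2/5 × 340 g/cup = 170 g
milk: (3 tbsp + 2 tsp = 11/3 tbsp) × 2/5 × 15 mL/tbsp = 22 mL
sliced almonds: (2 tbsp + 1 tsp = 7/3 tbsp) × 2/5 ÷ 16 tbsp/cup × 108 g/cup ≈ 6 g
granulated sugar: 12 tbsp × 2/5 ≈ 5 tbsp

honey: 170 g; milk: 22 mL; sliced almonds: 6 g; granulated sugar: 5 tbsp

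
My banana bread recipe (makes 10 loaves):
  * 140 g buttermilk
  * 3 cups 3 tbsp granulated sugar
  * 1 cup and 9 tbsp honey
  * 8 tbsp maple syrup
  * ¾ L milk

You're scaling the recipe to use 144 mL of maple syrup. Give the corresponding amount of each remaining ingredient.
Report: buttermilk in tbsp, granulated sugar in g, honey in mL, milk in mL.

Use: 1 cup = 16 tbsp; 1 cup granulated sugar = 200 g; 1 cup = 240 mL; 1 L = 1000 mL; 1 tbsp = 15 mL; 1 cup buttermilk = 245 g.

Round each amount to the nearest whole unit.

The original recipe has 120 mL of maple syrup, so the scaling factor is 144 ÷ 120 = 6/5 = 1.2.
buttermilk: 140 g × 6/5 ÷ 245 g/cup × 16 tbsp/cup ≈ 11 tbsp
granulated sugar: (3 cup + 3 tbsp = 3.1875 cup) × 6/5 × 200 g/cup = 765 g
honey: (1 cup + 9 tbsp = 1.5625 cup) × 6/5 × 240 mL/cup = 450 mL
milk: 0.75 L × 6/5 × 1000 mL/L = 900 mL

buttermilk: 11 tbsp; granulated sugar: 765 g; honey: 450 mL; milk: 900 mL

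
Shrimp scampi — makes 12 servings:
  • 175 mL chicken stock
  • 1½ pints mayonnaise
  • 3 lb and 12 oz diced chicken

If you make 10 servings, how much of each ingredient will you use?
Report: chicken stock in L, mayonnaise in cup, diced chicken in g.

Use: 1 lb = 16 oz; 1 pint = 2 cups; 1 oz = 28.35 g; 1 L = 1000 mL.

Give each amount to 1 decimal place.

chicken stock: 0.1 L; mayonnaise: 2.5 cup; diced chicken: 1417.5 g

Scaling factor: 10/12 = 5/6.
chicken stock: 175 mL × 5/6 ÷ 1000 mL/L ≈ 0.1 L
mayonnaise: 1.5 pint × 5/6 × 2 cup/pint = 2.5 cup
diced chicken: (3 lb + 12 oz = 3.75 lb) × 5/6 × 16 oz/lb × 28.35 g/oz = 1417.5 g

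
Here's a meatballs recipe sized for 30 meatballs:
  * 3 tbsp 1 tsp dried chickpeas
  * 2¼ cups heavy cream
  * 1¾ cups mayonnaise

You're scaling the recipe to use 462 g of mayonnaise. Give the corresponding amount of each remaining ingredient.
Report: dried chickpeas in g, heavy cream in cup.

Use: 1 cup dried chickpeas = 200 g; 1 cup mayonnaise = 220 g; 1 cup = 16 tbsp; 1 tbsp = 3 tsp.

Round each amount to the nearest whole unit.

The original recipe has 385 g of mayonnaise, so the scaling factor is 462 ÷ 385 = 6/5 = 1.2.
dried chickpeas: (3 tbsp + 1 tsp = 10/3 tbsp) × 6/5 ÷ 16 tbsp/cup × 200 g/cup = 50 g
heavy cream: 2.25 cup × 6/5 ≈ 3 cup

dried chickpeas: 50 g; heavy cream: 3 cup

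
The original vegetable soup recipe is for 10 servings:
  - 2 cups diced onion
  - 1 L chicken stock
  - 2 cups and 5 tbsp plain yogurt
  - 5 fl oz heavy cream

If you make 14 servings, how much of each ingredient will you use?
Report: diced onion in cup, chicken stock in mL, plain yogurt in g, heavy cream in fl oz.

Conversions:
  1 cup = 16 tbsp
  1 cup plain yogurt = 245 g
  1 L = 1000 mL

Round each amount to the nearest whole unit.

Scaling factor: 14/10 = 7/5 = 1.4.
diced onion: 2 cup × 7/5 ≈ 3 cup
chicken stock: 1 L × 7/5 × 1000 mL/L = 1400 mL
plain yogurt: (2 cup + 5 tbsp = 2.3125 cup) × 7/5 × 245 g/cup ≈ 793 g
heavy cream: 5 fl oz × 7/5 = 7 fl oz

diced onion: 3 cup; chicken stock: 1400 mL; plain yogurt: 793 g; heavy cream: 7 fl oz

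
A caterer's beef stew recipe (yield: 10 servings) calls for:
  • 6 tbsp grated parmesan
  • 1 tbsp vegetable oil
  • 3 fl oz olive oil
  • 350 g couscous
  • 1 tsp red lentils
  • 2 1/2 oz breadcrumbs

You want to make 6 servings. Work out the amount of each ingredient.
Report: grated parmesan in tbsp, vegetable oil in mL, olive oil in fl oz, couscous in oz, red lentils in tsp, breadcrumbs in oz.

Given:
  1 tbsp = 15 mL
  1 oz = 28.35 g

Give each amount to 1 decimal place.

Scaling factor: 6/10 = 3/5 = 0.6.
grated parmesan: 6 tbsp × 3/5 = 3.6 tbsp
vegetable oil: 1 tbsp × 3/5 × 15 mL/tbsp = 9.0 mL
olive oil: 3 fl oz × 3/5 = 1.8 fl oz
couscous: 350 g × 3/5 ÷ 28.35 g/oz ≈ 7.4 oz
red lentils: 1 tsp × 3/5 = 0.6 tsp
breadcrumbs: 2.5 oz × 3/5 = 1.5 oz

grated parmesan: 3.6 tbsp; vegetable oil: 9.0 mL; olive oil: 1.8 fl oz; couscous: 7.4 oz; red lentils: 0.6 tsp; breadcrumbs: 1.5 oz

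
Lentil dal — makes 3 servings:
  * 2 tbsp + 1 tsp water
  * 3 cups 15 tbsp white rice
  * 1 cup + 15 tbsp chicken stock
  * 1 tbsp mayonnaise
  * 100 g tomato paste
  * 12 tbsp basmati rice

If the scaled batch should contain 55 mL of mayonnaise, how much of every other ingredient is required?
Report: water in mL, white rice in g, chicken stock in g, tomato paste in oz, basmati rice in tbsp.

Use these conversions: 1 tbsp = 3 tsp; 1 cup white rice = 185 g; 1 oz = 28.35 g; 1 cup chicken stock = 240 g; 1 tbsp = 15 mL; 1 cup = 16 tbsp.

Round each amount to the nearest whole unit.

water: 128 mL; white rice: 2671 g; chicken stock: 1705 g; tomato paste: 13 oz; basmati rice: 44 tbsp

The original recipe has 15 mL of mayonnaise, so the scaling factor is 55 ÷ 15 = 11/3.
water: (2 tbsp + 1 tsp = 7/3 tbsp) × 11/3 × 15 mL/tbsp ≈ 128 mL
white rice: (3 cup + 15 tbsp = 3.9375 cup) × 11/3 × 185 g/cup ≈ 2671 g
chicken stock: (1 cup + 15 tbsp = 1.9375 cup) × 11/3 × 240 g/cup = 1705 g
tomato paste: 100 g × 11/3 ÷ 28.35 g/oz ≈ 13 oz
basmati rice: 12 tbsp × 11/3 = 44 tbsp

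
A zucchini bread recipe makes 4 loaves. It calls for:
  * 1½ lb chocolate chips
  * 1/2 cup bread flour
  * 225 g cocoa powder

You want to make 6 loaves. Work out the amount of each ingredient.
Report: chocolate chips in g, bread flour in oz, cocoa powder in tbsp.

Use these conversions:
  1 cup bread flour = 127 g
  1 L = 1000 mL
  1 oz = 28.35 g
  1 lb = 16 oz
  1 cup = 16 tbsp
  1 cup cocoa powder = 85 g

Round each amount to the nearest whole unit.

Scaling factor: 6/4 = 3/2 = 1.5.
chocolate chips: 1.5 lb × 3/2 × 16 oz/lb × 28.35 g/oz ≈ 1021 g
bread flour: 0.5 cup × 3/2 × 127 g/cup ÷ 28.35 g/oz ≈ 3 oz
cocoa powder: 225 g × 3/2 ÷ 85 g/cup × 16 tbsp/cup ≈ 64 tbsp

chocolate chips: 1021 g; bread flour: 3 oz; cocoa powder: 64 tbsp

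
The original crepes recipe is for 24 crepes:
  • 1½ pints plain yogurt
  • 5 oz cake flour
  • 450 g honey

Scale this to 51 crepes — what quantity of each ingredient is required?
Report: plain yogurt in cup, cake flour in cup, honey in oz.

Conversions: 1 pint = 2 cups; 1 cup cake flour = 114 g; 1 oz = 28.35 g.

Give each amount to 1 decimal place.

plain yogurt: 6.4 cup; cake flour: 2.6 cup; honey: 33.7 oz

Scaling factor: 51/24 = 17/8 = 2.125.
plain yogurt: 1.5 pint × 17/8 × 2 cup/pint ≈ 6.4 cup
cake flour: 5 oz × 17/8 × 28.35 g/oz ÷ 114 g/cup ≈ 2.6 cup
honey: 450 g × 17/8 ÷ 28.35 g/oz ≈ 33.7 oz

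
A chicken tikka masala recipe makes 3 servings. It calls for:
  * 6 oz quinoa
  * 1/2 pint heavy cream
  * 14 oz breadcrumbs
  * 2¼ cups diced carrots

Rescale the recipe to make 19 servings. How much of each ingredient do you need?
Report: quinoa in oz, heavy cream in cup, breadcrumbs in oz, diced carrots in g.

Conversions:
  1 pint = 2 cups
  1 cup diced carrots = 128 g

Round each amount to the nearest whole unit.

Scaling factor: 19/3.
quinoa: 6 oz × 19/3 = 38 oz
heavy cream: 0.5 pint × 19/3 × 2 cup/pint ≈ 6 cup
breadcrumbs: 14 oz × 19/3 ≈ 89 oz
diced carrots: 2.25 cup × 19/3 × 128 g/cup = 1824 g

quinoa: 38 oz; heavy cream: 6 cup; breadcrumbs: 89 oz; diced carrots: 1824 g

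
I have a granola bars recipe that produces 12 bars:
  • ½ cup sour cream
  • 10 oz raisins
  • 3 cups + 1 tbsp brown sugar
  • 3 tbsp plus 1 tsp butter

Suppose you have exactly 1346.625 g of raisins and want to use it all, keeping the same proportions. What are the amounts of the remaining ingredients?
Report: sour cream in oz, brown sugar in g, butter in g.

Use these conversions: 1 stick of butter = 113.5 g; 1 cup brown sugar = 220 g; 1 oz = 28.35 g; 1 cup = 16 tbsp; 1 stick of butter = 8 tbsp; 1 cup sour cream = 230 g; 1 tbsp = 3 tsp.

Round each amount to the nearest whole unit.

sour cream: 19 oz; brown sugar: 3200 g; butter: 225 g

The original recipe has 283.5 g of raisins, so the scaling factor is 1346.625 ÷ 283.5 = 19/4 = 4.75.
sour cream: 0.5 cup × 19/4 × 230 g/cup ÷ 28.35 g/oz ≈ 19 oz
brown sugar: (3 cup + 1 tbsp = 3.0625 cup) × 19/4 × 220 g/cup ≈ 3200 g
butter: (3 tbsp + 1 tsp = 10/3 tbsp) × 19/4 ÷ 8 tbsp/stick × 113.5 g/stick ≈ 225 g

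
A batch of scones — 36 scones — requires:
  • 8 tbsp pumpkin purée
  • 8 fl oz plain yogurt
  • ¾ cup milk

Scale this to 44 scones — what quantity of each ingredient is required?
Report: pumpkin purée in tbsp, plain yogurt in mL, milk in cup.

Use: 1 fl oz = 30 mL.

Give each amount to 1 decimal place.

Scaling factor: 44/36 = 11/9.
pumpkin purée: 8 tbsp × 11/9 ≈ 9.8 tbsp
plain yogurt: 8 fl oz × 11/9 × 30 mL/fl oz ≈ 293.3 mL
milk: 0.75 cup × 11/9 ≈ 0.9 cup

pumpkin purée: 9.8 tbsp; plain yogurt: 293.3 mL; milk: 0.9 cup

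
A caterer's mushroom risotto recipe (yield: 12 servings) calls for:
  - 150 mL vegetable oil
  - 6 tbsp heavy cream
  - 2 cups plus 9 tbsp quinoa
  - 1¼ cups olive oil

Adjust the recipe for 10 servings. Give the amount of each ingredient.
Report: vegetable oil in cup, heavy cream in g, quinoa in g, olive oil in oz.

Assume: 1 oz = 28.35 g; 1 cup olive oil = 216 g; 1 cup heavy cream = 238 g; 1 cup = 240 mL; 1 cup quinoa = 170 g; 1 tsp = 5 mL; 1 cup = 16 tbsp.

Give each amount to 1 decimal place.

Scaling factor: 10/12 = 5/6.
vegetable oil: 150 mL × 5/6 ÷ 240 mL/cup ≈ 0.5 cup
heavy cream: 6 tbsp × 5/6 ÷ 16 tbsp/cup × 238 g/cup ≈ 74.4 g
quinoa: (2 cup + 9 tbsp = 2.5625 cup) × 5/6 × 170 g/cup ≈ 363.0 g
olive oil: 1.25 cup × 5/6 × 216 g/cup ÷ 28.35 g/oz ≈ 7.9 oz

vegetable oil: 0.5 cup; heavy cream: 74.4 g; quinoa: 363.0 g; olive oil: 7.9 oz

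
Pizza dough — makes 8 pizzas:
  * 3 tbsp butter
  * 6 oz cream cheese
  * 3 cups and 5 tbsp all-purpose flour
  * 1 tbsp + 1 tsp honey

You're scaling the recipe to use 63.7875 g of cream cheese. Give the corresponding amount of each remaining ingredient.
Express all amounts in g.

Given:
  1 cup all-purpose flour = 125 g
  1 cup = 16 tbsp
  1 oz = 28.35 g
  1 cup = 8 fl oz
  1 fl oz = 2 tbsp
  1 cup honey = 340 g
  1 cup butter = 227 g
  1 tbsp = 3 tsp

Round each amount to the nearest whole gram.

The original recipe has 170.1 g of cream cheese, so the scaling factor is 63.7875 ÷ 170.1 = 3/8 = 0.375.
butter: 3 tbsp × 3/8 ÷ 16 tbsp/cup × 227 g/cup ≈ 16 g
all-purpose flour: (3 cup + 5 tbsp = 3.3125 cup) × 3/8 × 125 g/cup ≈ 155 g
honey: (1 tbsp + 1 tsp = 4/3 tbsp) × 3/8 ÷ 16 tbsp/cup × 340 g/cup ≈ 11 g

butter: 16 g; all-purpose flour: 155 g; honey: 11 g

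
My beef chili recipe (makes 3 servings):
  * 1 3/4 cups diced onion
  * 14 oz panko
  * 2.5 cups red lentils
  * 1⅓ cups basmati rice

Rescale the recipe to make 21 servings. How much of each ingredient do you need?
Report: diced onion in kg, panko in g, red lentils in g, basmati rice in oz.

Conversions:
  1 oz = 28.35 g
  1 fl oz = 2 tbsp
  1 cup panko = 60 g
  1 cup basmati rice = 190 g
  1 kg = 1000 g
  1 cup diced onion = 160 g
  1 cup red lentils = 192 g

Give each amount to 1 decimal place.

Scaling factor: 21/3 = 7.
diced onion: 1.75 cup × 7 × 160 g/cup ÷ 1000 g/kg ≈ 2.0 kg
panko: 14 oz × 7 × 28.35 g/oz = 2778.3 g
red lentils: 2.5 cup × 7 × 192 g/cup = 3360.0 g
basmati rice: 4/3 cup × 7 × 190 g/cup ÷ 28.35 g/oz ≈ 62.6 oz

diced onion: 2.0 kg; panko: 2778.3 g; red lentils: 3360.0 g; basmati rice: 62.6 oz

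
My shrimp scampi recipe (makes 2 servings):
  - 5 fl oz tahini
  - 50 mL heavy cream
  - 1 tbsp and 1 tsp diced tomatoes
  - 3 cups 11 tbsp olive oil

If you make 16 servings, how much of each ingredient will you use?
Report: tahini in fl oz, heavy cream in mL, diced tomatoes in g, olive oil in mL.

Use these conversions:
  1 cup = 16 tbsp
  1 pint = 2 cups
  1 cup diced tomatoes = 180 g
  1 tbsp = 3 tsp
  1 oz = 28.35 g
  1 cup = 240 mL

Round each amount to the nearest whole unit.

tahini: 40 fl oz; heavy cream: 400 mL; diced tomatoes: 120 g; olive oil: 7080 mL

Scaling factor: 16/2 = 8.
tahini: 5 fl oz × 8 = 40 fl oz
heavy cream: 50 mL × 8 = 400 mL
diced tomatoes: (1 tbsp + 1 tsp = 4/3 tbsp) × 8 ÷ 16 tbsp/cup × 180 g/cup = 120 g
olive oil: (3 cup + 11 tbsp = 3.6875 cup) × 8 × 240 mL/cup = 7080 mL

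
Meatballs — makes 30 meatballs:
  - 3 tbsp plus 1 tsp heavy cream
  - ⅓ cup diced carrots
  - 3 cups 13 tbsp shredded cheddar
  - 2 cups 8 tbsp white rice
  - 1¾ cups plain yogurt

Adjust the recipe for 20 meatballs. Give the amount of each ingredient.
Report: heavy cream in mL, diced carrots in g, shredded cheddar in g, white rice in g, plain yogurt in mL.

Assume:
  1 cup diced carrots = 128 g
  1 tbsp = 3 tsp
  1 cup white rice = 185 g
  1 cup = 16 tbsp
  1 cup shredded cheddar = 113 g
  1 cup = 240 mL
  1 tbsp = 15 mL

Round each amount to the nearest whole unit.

Scaling factor: 20/30 = 2/3.
heavy cream: (3 tbsp + 1 tsp = 10/3 tbsp) × 2/3 × 15 mL/tbsp ≈ 33 mL
diced carrots: 1/3 cup × 2/3 × 128 g/cup ≈ 28 g
shredded cheddar: (3 cup + 13 tbsp = 3.8125 cup) × 2/3 × 113 g/cup ≈ 287 g
white rice: (2 cup + 8 tbsp = 2.5 cup) × 2/3 × 185 g/cup ≈ 308 g
plain yogurt: 1.75 cup × 2/3 × 240 mL/cup = 280 mL

heavy cream: 33 mL; diced carrots: 28 g; shredded cheddar: 287 g; white rice: 308 g; plain yogurt: 280 mL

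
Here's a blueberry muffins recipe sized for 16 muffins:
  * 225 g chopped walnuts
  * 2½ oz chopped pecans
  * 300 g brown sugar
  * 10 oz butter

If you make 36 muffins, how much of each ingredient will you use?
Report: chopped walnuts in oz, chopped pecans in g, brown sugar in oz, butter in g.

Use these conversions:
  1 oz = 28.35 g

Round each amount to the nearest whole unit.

Scaling factor: 36/16 = 9/4 = 2.25.
chopped walnuts: 225 g × 9/4 ÷ 28.35 g/oz ≈ 18 oz
chopped pecans: 2.5 oz × 9/4 × 28.35 g/oz ≈ 159 g
brown sugar: 300 g × 9/4 ÷ 28.35 g/oz ≈ 24 oz
butter: 10 oz × 9/4 × 28.35 g/oz ≈ 638 g

chopped walnuts: 18 oz; chopped pecans: 159 g; brown sugar: 24 oz; butter: 638 g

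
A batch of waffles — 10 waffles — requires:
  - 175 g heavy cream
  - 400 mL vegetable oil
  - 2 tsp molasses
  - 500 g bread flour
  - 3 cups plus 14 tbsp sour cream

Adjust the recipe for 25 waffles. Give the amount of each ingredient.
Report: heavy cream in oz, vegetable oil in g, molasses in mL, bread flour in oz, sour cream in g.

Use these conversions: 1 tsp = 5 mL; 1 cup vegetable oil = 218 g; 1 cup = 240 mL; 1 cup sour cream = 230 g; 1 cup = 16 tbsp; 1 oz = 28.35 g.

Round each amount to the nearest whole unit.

heavy cream: 15 oz; vegetable oil: 908 g; molasses: 25 mL; bread flour: 44 oz; sour cream: 2228 g

Scaling factor: 25/10 = 5/2 = 2.5.
heavy cream: 175 g × 5/2 ÷ 28.35 g/oz ≈ 15 oz
vegetable oil: 400 mL × 5/2 ÷ 240 mL/cup × 218 g/cup ≈ 908 g
molasses: 2 tsp × 5/2 × 5 mL/tsp = 25 mL
bread flour: 500 g × 5/2 ÷ 28.35 g/oz ≈ 44 oz
sour cream: (3 cup + 14 tbsp = 3.875 cup) × 5/2 × 230 g/cup ≈ 2228 g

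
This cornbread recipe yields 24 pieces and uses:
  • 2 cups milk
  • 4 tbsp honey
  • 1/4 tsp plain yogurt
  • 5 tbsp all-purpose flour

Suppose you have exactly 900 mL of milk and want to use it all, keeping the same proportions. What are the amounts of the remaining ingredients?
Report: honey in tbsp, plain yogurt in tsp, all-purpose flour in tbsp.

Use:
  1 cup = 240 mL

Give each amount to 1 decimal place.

The original recipe has 480 mL of milk, so the scaling factor is 900 ÷ 480 = 15/8 = 1.875.
honey: 4 tbsp × 15/8 = 7.5 tbsp
plain yogurt: 0.25 tsp × 15/8 ≈ 0.5 tsp
all-purpose flour: 5 tbsp × 15/8 ≈ 9.4 tbsp

honey: 7.5 tbsp; plain yogurt: 0.5 tsp; all-purpose flour: 9.4 tbsp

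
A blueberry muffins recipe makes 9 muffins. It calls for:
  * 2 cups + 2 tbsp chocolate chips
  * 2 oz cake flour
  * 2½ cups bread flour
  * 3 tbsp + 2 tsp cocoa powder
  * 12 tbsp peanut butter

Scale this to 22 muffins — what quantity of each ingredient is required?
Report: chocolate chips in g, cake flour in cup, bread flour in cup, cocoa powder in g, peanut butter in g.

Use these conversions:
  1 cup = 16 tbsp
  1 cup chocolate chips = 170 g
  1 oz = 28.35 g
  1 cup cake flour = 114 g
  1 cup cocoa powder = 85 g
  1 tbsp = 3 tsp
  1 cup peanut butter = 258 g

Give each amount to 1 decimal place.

Scaling factor: 22/9.
chocolate chips: (2 cup + 2 tbsp = 2.125 cup) × 22/9 × 170 g/cup ≈ 883.1 g
cake flour: 2 oz × 22/9 × 28.35 g/oz ÷ 114 g/cup ≈ 1.2 cup
bread flour: 2.5 cup × 22/9 ≈ 6.1 cup
cocoa powder: (3 tbsp + 2 tsp = 11/3 tbsp) × 22/9 ÷ 16 tbsp/cup × 85 g/cup ≈ 47.6 g
peanut butter: 12 tbsp × 22/9 ÷ 16 tbsp/cup × 258 g/cup = 473.0 g

chocolate chips: 883.1 g; cake flour: 1.2 cup; bread flour: 6.1 cup; cocoa powder: 47.6 g; peanut butter: 473.0 g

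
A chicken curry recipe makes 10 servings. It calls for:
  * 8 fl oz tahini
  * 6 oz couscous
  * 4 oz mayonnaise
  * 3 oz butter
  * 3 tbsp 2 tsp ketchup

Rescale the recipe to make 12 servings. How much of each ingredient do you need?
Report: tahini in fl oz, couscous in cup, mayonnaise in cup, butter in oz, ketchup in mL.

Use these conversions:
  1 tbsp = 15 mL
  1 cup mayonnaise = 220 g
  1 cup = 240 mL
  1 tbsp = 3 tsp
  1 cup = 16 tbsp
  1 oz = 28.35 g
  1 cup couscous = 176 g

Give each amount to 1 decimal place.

Scaling factor: 12/10 = 6/5 = 1.2.
tahini: 8 fl oz × 6/5 = 9.6 fl oz
couscous: 6 oz × 6/5 × 28.35 g/oz ÷ 176 g/cup ≈ 1.2 cup
mayonnaise: 4 oz × 6/5 × 28.35 g/oz ÷ 220 g/cup ≈ 0.6 cup
butter: 3 oz × 6/5 = 3.6 oz
ketchup: (3 tbsp + 2 tsp = 11/3 tbsp) × 6/5 × 15 mL/tbsp = 66.0 mL

tahini: 9.6 fl oz; couscous: 1.2 cup; mayonnaise: 0.6 cup; butter: 3.6 oz; ketchup: 66.0 mL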